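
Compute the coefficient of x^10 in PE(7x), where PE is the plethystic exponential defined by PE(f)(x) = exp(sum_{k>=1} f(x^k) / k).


With f(x) = 7x, the exponent is sum_{k>=1} 7 x^k / k = 7 * (-ln(1 - x)). Exponentiating:
PE(7x) = exp(-7 ln(1 - x)) = 1/(1 - x)^7.
By the negative binomial expansion, [x^n] 1/(1 - x)^7 = C(n + 6, 6).
For n = 10: C(16, 6) = 8008.

8008


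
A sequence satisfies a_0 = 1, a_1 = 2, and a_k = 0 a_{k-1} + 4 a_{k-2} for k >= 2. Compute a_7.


The characteristic equation is t^2 - 0 t - 4 = 0, with roots r_1 = 2 and r_2 = -2 (so c_1 = r_1 + r_2, c_2 = -r_1 r_2 as required).
One can use the closed form a_n = A r_1^n + B r_2^n, but direct iteration is more reliable:
a_0 = 1, a_1 = 2, a_2 = 4, a_3 = 8, a_4 = 16, a_5 = 32, a_6 = 64, a_7 = 128.
So a_7 = 128.

128


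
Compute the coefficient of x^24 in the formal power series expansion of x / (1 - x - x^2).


Let f(x) = sum_{k>=0} a_k x^k. Multiplying f(x) * (1 - x - x^2) = x and matching coefficients gives a_0 = 0, a_1 = 1, and a_k = a_{k-1} + a_{k-2} for k >= 2. These are the Fibonacci numbers F_k.
Iterating from F_0 = 0, F_1 = 1:
F_0=0, F_1=1, F_2=1, F_3=2, F_4=3, F_5=5, F_6=8, F_7=13, F_8=21, F_9=34, ...
F_24 = 46368.

46368


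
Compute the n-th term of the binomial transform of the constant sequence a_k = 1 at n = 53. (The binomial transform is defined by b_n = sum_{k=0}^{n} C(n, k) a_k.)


With a_k = 1 for all k, b_n = sum_{k=0}^{n} C(n, k) = 2^n by the binomial theorem.
For n = 53: 2^53 = 9007199254740992.

9007199254740992


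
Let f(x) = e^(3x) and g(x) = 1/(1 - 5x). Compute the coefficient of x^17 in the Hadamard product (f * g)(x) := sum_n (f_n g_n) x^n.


Expanding: f_k = 3^k/k! (from e^(3x)) and g_k = 5^k (from 1/(1 - 5x)). So the Hadamard coefficient (f * g)_k = 3^k 5^k / k! = (15)^k / k!.
For k = 17: 15^17/17! = 98526125335693359375/355687428096000 = 1081219482421875/3903291392.

1081219482421875/3903291392


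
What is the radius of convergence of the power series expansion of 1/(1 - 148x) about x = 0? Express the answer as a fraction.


Expanding 1/(1 - 148x) = sum_{k>=0} 148^k x^k, the series converges when |148x| < 1, i.e., |x| < 1/148.
So the radius of convergence is 1/148 = 1/148.

1/148


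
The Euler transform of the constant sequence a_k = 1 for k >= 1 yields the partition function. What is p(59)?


The Euler transform converts the sequence a_k = 1 into the number of integer partitions.
Using the recurrence or dynamic programming:
p(59) = 831820

831820


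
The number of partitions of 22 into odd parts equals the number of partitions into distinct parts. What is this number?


Computing partitions of 22 into odd parts (1, 3, 5, ...):
Using the generating function prod_{k>=0} 1/(1-x^(2k+1)),
the count is 89

89


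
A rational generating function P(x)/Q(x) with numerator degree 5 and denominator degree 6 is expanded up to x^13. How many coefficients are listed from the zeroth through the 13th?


Expanding up to x^13 gives the coefficients for x^0, x^1, ..., x^13.
That is 13 + 1 = 14 coefficients in total.

14


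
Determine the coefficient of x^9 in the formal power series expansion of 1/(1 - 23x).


The geometric series identity gives 1/(1 - c x) = sum_{k>=0} c^k x^k, so the coefficient of x^k is c^k.
Here c = 23 and k = 9.
Computing: 23^9 = 1801152661463

1801152661463


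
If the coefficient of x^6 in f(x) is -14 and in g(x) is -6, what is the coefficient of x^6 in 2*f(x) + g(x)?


Scalar multiplication scales coefficients: 2 * -14 = -28.
Then add the g coefficient: -28 + -6
= -34

-34


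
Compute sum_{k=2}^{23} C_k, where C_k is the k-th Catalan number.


C_2 through C_23: 2, 5, 14, 42, 132, 429, 1430, 4862, 16796, 58786, 208012, 742900, 2674440, 9694845, 35357670, 129644790, 477638700, 1767263190, 6564120420, 24466267020, 91482563640, 343059613650
Sum = 2 + 5 + 14 + 42 + 132 + 429 + 1430 + 4862 + 16796 + 58786 + 208012 + 742900 + 2674440 + 9694845 + 35357670 + 129644790 + 477638700 + 1767263190 + 6564120420 + 24466267020 + 91482563640 + 343059613650
= 467995871775

467995871775


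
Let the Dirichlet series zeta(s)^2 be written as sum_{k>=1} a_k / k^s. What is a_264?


The Dirichlet convolution of the constant function 1 with itself gives (1 * 1)(k) = sum_{d | k} 1 = d(k), the number of positive divisors of k.
Since zeta(s) = sum_{k>=1} 1/k^s, we have zeta(s)^2 = sum_{k>=1} d(k)/k^s, so a_k = d(k).
For k = 264: the divisors are 1, 2, 3, 4, 6, 8, 11, 12, 22, 24, 33, 44, 66, 88, 132, 264.
Count = 16.

16


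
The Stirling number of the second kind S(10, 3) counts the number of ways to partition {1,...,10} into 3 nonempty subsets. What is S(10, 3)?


Using the explicit formula S(n,k) = (1/k!) sum_{j=0}^{k} (-1)^(k-j) C(k,j) j^n:
S(10, 3) = 9330
Equivalently, S(n,k) is n! times the coefficient of x^n in the EGF (e^x - 1)^k / k!.

9330


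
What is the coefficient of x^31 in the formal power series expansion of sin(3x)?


The Maclaurin series is sin(t) = sum_{k>=0} (-1)^k t^(2k+1) / (2k+1)!, so substituting t = 3x, only odd powers of x are nonzero, with coefficient of x^(2k+1) equal to (-1)^k 3^(2k+1) / (2k+1)!.
Write 31 = 2*15 + 1, giving the coefficient (-1)^15 * 3^31 / 31! = -617673396283947/8222838654177922817725562880000000 = -129140163/1719191291889603051520000000.

-129140163/1719191291889603051520000000


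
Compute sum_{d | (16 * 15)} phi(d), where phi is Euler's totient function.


First, 16 * 15 = 240. One classical identity is sum_{d | n} phi(d) = n (each k in [1, n] has a unique gcd with n, and among the k's with gcd(k, n) = n/d there are phi(d) of them). So the sum equals 240. We also verify directly:
Divisors of 240: 1, 2, 3, 4, 5, 6, 8, 10, 12, 15, 16, 20, 24, 30, 40, 48, 60, 80, 120, 240.
phi values: 1, 1, 2, 2, 4, 2, 4, 4, 4, 8, 8, 8, 8, 8, 16, 16, 16, 32, 32, 64.
Sum = 240.

240


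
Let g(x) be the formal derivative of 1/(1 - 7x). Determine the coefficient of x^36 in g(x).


Differentiate termwise: d/dx sum_{k>=0} 7^k x^k = sum_{k>=1} k 7^k x^(k-1) = sum_{j>=0} (j+1) 7^(j+1) x^j.
Equivalently, d/dx [1/(1 - 7x)] = 7/(1 - 7x)^2.
For j = 36: 37 * 7^37 = 37 * 18562115921017574302453163671207 = 686798289077650249190767055834659.

686798289077650249190767055834659


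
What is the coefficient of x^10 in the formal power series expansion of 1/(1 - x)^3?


The expansion 1/(1 - x)^r = sum_{k>=0} C(k + r - 1, r - 1) x^k follows from the multiset / negative-binomial theorem (or from repeated differentiation of the geometric series).
For r = 3 and k = 10:
C(12, 2) = 479001600 / (2 * 3628800) = 66.

66


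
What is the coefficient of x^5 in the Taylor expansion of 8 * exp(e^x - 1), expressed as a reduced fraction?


exp(e^x - 1) = sum_{k>=0} Bell_k x^k / k!, where Bell_k is the k-th Bell number.
So the coefficient of x^5 is 8 * Bell_5 / 5!.
Computing: Bell_5 = 52 and 5! = 120, giving
8 * 52/120 = 52/15.

52/15


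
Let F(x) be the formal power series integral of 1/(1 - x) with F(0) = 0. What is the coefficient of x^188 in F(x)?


1/(1 - x) = sum_{k>=0} x^k. Integrating termwise and using F(0) = 0 gives
F(x) = sum_{k>=0} x^(k+1) / (k+1) = sum_{m>=1} x^m / m = -ln(1 - x).
So the coefficient of x^188 is 1/188 = 1/188.

1/188


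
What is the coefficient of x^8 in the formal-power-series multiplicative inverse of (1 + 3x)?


The inverse is 1/(1 + 3x). Apply the geometric identity 1/(1 - y) = sum_{k>=0} y^k with y = -3x:
1/(1 + 3x) = sum_{k>=0} (-3)^k x^k.
So the coefficient of x^8 is (-3)^8 = 6561.

6561


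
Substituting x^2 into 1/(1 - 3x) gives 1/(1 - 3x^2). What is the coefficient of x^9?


Since 1/(1 - 3x^2) only has even powers of x,
the coefficient of x^9 (odd) is 0.

0


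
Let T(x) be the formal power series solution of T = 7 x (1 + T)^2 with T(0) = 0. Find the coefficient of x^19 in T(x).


Apply the Lagrange inversion formula: if T = 7 x * phi(T) with phi(t) = (1 + t)^2, then [x^n] T = 7^n * (1/n) [t^(n-1)] phi(t)^n = 7^n * (1/n) [t^(n-1)] (1 + t)^(2n) = 7^n * (1/n) C(2n, n-1).
Using the identity C(2n, n-1) = C(2n, n) * n / (n+1), the unscaled factor equals C(2n, n) / (n+1) = C_n, the n-th Catalan number.
For n = 19: C_19 = C(38, 19) / 20 = 35345263800/20 = 1767263190.
With the 7^19 = 11398895185373143 factor, the coefficient is 11398895185373143 * 1767263190 = 20144847867778182038506170.

20144847867778182038506170


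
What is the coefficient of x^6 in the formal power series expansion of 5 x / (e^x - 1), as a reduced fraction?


The exponential generating function for Bernoulli numbers is
x / (e^x - 1) = sum_{k>=0} B_k x^k / k!.
So the coefficient of x^6 in 5 x / (e^x - 1) is 5 B_6 / 6!.
Computing: B_6 = 1/42, 6! = 720, giving
5 * 1/42 / 720 = 1/6048.

1/6048


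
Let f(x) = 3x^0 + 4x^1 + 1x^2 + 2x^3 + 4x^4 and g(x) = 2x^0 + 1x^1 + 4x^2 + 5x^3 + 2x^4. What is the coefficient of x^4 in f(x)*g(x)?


Cauchy product at x^4:
3*2 + 4*5 + 1*4 + 2*1 + 4*2
= 40

40


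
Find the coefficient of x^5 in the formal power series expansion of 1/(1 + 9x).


Write 1/(1 + c x) = 1/(1 - (-c) x) and apply the geometric-series identity
1/(1 - y) = sum_{k>=0} y^k to get 1/(1 + c x) = sum_{k>=0} (-c)^k x^k.
So the coefficient of x^k is (-c)^k = (-1)^k * c^k.
Here c = 9 and k = 5:
(-9)^5 = -1 * 59049 = -59049

-59049


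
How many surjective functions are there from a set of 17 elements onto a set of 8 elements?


By inclusion-exclusion on which target elements are missed, the number of surjections from an n-set onto a k-set is
surj(n, k) = sum_{j=0}^{k} (-1)^j C(k, j) (k - j)^n.
Equivalently surj(n, k) = k! * S(n, k), where S(n, k) is the Stirling number of the second kind.
For n = 17, k = 8:
S(17, 8) = 20415995028, so
surj = 8! * 20415995028 = 40320 * 20415995028 = 823172919528960.

823172919528960


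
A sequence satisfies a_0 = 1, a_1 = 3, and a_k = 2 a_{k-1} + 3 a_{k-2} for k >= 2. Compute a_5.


The characteristic equation is t^2 - 2 t - 3 = 0, with roots r_1 = 3 and r_2 = -1 (so c_1 = r_1 + r_2, c_2 = -r_1 r_2 as required).
One can use the closed form a_n = A r_1^n + B r_2^n, but direct iteration is more reliable:
a_0 = 1, a_1 = 3, a_2 = 9, a_3 = 27, a_4 = 81, a_5 = 243.
So a_5 = 243.

243


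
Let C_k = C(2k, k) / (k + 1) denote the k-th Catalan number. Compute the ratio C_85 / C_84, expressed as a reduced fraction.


Using C_k = (2k)! / (k! (k+1)!), the ratio C_{k+1}/C_k simplifies to
C_{k+1}/C_k = [(2k+2)! / ((k+1)! (k+2)!)] * [k! (k+1)! / (2k)!]
 = (2k+2)(2k+1) / ((k+1)(k+2)) = 2(2k+1) / (k+2).
For k = 84: 2(2*84 + 1) / (84 + 2) = 338/86 = 169/43.

169/43


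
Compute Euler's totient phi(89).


phi(n) counts integers in [1, n] coprime to n. Using the multiplicative formula phi(n) = n * prod_{p | n} (1 - 1/p):
89 = 89, so
phi(89) = 89 * (1 - 1/89) = 88.

88


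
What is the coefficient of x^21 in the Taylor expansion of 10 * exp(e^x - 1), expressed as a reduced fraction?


exp(e^x - 1) = sum_{k>=0} Bell_k x^k / k!, where Bell_k is the k-th Bell number.
So the coefficient of x^21 is 10 * Bell_21 / 21!.
Computing: Bell_21 = 474869816156751 and 21! = 51090942171709440000, giving
10 * 474869816156751/51090942171709440000 = 158289938718917/1703031405723648000.

158289938718917/1703031405723648000


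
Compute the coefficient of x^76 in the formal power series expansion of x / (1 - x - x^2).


Let f(x) = sum_{k>=0} a_k x^k. Multiplying f(x) * (1 - x - x^2) = x and matching coefficients gives a_0 = 0, a_1 = 1, and a_k = a_{k-1} + a_{k-2} for k >= 2. These are the Fibonacci numbers F_k.
Iterating from F_0 = 0, F_1 = 1:
F_0=0, F_1=1, F_2=1, F_3=2, F_4=3, F_5=5, F_6=8, F_7=13, F_8=21, F_9=34, ...
F_76 = 3416454622906707.

3416454622906707


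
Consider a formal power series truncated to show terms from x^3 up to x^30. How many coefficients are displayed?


From x^3 to x^30 inclusive, the count is 30 - 3 + 1 = 28.

28


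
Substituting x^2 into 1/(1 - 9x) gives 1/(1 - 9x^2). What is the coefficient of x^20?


The coefficient of x^(2m) in 1/(1 - 9x^2) is 9^m.
With n = 20 = 2*10, the coefficient is 9^10 = 3486784401.

3486784401


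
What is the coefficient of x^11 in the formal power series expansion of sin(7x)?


The Maclaurin series is sin(t) = sum_{k>=0} (-1)^k t^(2k+1) / (2k+1)!, so substituting t = 7x, only odd powers of x are nonzero, with coefficient of x^(2k+1) equal to (-1)^k 7^(2k+1) / (2k+1)!.
Write 11 = 2*5 + 1, giving the coefficient (-1)^5 * 7^11 / 11! = -1977326743/39916800 = -282475249/5702400.

-282475249/5702400


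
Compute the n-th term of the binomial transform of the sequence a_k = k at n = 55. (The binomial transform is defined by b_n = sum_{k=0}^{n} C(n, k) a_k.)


With a_k = k, b_n = sum_{k=0}^{n} C(n, k) k. Using k * C(n, k) = n * C(n-1, k-1) gives b_n = n * sum_{k>=1} C(n-1, k-1) = n * 2^(n-1).
For n = 55: 55 * 2^54 = 55 * 18014398509481984 = 990791918021509120.

990791918021509120


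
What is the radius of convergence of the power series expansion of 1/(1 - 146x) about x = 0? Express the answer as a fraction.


Expanding 1/(1 - 146x) = sum_{k>=0} 146^k x^k, the series converges when |146x| < 1, i.e., |x| < 1/146.
So the radius of convergence is 1/146 = 1/146.

1/146


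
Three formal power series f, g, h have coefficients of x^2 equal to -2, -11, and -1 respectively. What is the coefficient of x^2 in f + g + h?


Series addition is componentwise:
-2 + -11 + -1
= -14

-14


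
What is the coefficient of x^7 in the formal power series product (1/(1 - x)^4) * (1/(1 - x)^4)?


Combine the factors: (1/(1 - x)^4) * (1/(1 - x)^4) = 1/(1 - x)^8.
Then use 1/(1 - x)^r = sum_{k>=0} C(k + r - 1, r - 1) x^k with r = 8 and k = 7:
C(14, 7) = 3432.

3432


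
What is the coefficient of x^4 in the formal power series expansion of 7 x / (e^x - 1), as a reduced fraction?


The exponential generating function for Bernoulli numbers is
x / (e^x - 1) = sum_{k>=0} B_k x^k / k!.
So the coefficient of x^4 in 7 x / (e^x - 1) is 7 B_4 / 4!.
Computing: B_4 = -1/30, 4! = 24, giving
7 * -1/30 / 24 = -7/720.

-7/720


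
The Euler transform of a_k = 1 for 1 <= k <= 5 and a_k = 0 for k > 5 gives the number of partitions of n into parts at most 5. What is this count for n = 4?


Partitions of 4 into parts at most 5:
Using generating function (1-x)^(-1)(1-x^2)^(-1)...(1-x^5)^(-1),
the coefficient of x^4 = 5

5


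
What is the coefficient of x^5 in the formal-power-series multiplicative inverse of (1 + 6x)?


The inverse is 1/(1 + 6x). Apply the geometric identity 1/(1 - y) = sum_{k>=0} y^k with y = -6x:
1/(1 + 6x) = sum_{k>=0} (-6)^k x^k.
So the coefficient of x^5 is (-6)^5 = -7776.

-7776


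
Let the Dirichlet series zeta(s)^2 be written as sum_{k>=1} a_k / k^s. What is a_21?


The Dirichlet convolution of the constant function 1 with itself gives (1 * 1)(k) = sum_{d | k} 1 = d(k), the number of positive divisors of k.
Since zeta(s) = sum_{k>=1} 1/k^s, we have zeta(s)^2 = sum_{k>=1} d(k)/k^s, so a_k = d(k).
For k = 21: the divisors are 1, 3, 7, 21.
Count = 4.

4


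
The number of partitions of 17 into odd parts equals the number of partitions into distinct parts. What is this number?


Computing partitions of 17 into odd parts (1, 3, 5, ...):
Using the generating function prod_{k>=0} 1/(1-x^(2k+1)),
the count is 38

38


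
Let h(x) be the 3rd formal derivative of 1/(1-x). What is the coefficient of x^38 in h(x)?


Differentiating 3 times: d^3/dx^3 [1/(1-x)] = 3!/(1-x)^4.
The expansion 1/(1-x)^4 = sum_{k>=0} C(k+3, 3) x^k, so the coefficient of x^n in 3!/(1-x)^4 is 3! * C(n+3, 3).
For n = 38: 6 * C(41, 3) = 6 * 10660 = 63960

63960


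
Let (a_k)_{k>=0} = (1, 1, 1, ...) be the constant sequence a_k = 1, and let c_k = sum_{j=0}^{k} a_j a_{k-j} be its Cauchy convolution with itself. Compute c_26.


Since a_j = 1 for all j >= 0, the convolution sum becomes
c_k = sum_{j=0}^{k} 1 * 1 = 1 * (k + 1).
Equivalently, the generating function of (a_k) is 1/(1 - x) and its square is 1/(1 - x)^2 = sum_{k>=0} 1(k + 1) x^k.
For k = 26: 1 * 27 = 27.

27


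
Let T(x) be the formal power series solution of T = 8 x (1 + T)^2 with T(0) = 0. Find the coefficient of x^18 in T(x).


Apply the Lagrange inversion formula: if T = 8 x * phi(T) with phi(t) = (1 + t)^2, then [x^n] T = 8^n * (1/n) [t^(n-1)] phi(t)^n = 8^n * (1/n) [t^(n-1)] (1 + t)^(2n) = 8^n * (1/n) C(2n, n-1).
Using the identity C(2n, n-1) = C(2n, n) * n / (n+1), the unscaled factor equals C(2n, n) / (n+1) = C_n, the n-th Catalan number.
For n = 18: C_18 = C(36, 18) / 19 = 9075135300/19 = 477638700.
With the 8^18 = 18014398509481984 factor, the coefficient is 18014398509481984 * 477638700 = 8604373885350912511180800.

8604373885350912511180800


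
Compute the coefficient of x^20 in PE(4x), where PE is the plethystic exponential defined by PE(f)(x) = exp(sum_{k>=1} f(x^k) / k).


With f(x) = 4x, the exponent is sum_{k>=1} 4 x^k / k = 4 * (-ln(1 - x)). Exponentiating:
PE(4x) = exp(-4 ln(1 - x)) = 1/(1 - x)^4.
By the negative binomial expansion, [x^n] 1/(1 - x)^4 = C(n + 3, 3).
For n = 20: C(23, 3) = 1771.

1771


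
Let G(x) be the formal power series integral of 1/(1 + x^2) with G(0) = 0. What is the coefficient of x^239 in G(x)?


1/(1 + x^2) = sum_{j>=0} (-1)^j x^(2j). Integrating termwise with G(0) = 0:
G(x) = sum_{j>=0} (-1)^j x^(2j+1) / (2j+1) = arctan(x).
Only odd powers are nonzero. For x^239 write 239 = 2*119 + 1, giving
(-1)^119 / 239 = -1/239 = -1/239.

-1/239


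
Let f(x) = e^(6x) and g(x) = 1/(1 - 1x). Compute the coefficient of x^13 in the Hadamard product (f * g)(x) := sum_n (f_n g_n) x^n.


Expanding: f_k = 6^k/k! (from e^(6x)) and g_k = 1^k (from 1/(1 - 1x)). So the Hadamard coefficient (f * g)_k = 6^k 1^k / k! = (6)^k / k!.
For k = 13: 6^13/13! = 13060694016/6227020800 = 52488/25025.

52488/25025


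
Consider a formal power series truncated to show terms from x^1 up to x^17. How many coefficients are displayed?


From x^1 to x^17 inclusive, the count is 17 - 1 + 1 = 17.

17


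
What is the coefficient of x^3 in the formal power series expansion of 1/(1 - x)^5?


The expansion 1/(1 - x)^r = sum_{k>=0} C(k + r - 1, r - 1) x^k follows from the multiset / negative-binomial theorem (or from repeated differentiation of the geometric series).
For r = 5 and k = 3:
C(7, 4) = 5040 / (24 * 6) = 35.

35


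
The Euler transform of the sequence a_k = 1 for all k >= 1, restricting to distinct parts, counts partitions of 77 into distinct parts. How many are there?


Partitions of 77 into distinct parts can be computed via generating function.
Product (1+x)(1+x^2)(1+x^3)...
The coefficient of x^77 = 58499

58499


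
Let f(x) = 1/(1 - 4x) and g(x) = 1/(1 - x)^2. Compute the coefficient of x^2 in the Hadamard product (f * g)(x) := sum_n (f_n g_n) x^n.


f has coefficients f_k = 4^k. For g = 1/(1 - x)^2 the coefficient is g_k = C(k + 1, 1) = k + 1. The Hadamard coefficient is (f * g)_k = 4^k * (k + 1).
For k = 2: 4^2 * 3 = 16 * 3 = 48.

48


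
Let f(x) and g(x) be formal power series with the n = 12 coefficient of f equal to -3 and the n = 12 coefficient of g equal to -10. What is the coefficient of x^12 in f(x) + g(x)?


Addition of formal power series is termwise.
The coefficient of x^12 in f + g = -3 + -10
= -13

-13


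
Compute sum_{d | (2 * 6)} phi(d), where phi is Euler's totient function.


First, 2 * 6 = 12. One classical identity is sum_{d | n} phi(d) = n (each k in [1, n] has a unique gcd with n, and among the k's with gcd(k, n) = n/d there are phi(d) of them). So the sum equals 12. We also verify directly:
Divisors of 12: 1, 2, 3, 4, 6, 12.
phi values: 1, 1, 2, 2, 2, 4.
Sum = 12.

12


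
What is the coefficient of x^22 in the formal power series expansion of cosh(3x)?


The Maclaurin series is cosh(t) = sum_{m>=0} t^(2m) / (2m)!, so substituting t = 3x, only even powers of x are nonzero, with coefficient of x^(2m) equal to 3^(2m) / (2m)!.
For x^22 the coefficient is 3^22/22! = 31381059609/1124000727777607680000 = 1594323/57105153064960000.

1594323/57105153064960000


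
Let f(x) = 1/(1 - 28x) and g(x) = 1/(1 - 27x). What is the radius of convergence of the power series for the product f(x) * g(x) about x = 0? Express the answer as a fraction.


The radius of 1/(1 - 28x) is 1/28 (nearest singularity at x = 1/28), and the radius of 1/(1 - 27x) is 1/27.
The product f(x)*g(x) = 1/((1 - 28x)(1 - 27x)) has singularities at both 1/28 and 1/27, so its radius of convergence is the distance to the nearest one:
min(1/28, 1/27) = 1/28.

1/28


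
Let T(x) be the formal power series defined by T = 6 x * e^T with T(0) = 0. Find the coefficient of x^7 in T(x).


Apply the Lagrange inversion formula: if T = 6 x * phi(T) with phi(t) = e^t, then
[x^n] T = 6^n * (1/n) [t^(n-1)] phi(t)^n = 6^n * (1/n) [t^(n-1)] e^(n t) = 6^n * (1/n) * n^(n-1) / (n-1)! = 6^n * n^(n-1) / n!.
When c = 1 this is the Cayley count of rooted labeled trees on n vertices, divided by n!.
For n = 7: 6^7 * 7^6 / 7! = 279936 * 117649/5040 = 32672808/5.

32672808/5


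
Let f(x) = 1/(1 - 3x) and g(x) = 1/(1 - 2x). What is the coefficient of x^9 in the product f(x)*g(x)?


The coefficient of x^n in f*g is the Cauchy product: sum_{k=0}^{n} a^k * b^(n-k).
With a=3, b=2, n=9:
sum_{k=0}^{9} 3^k * 2^(9-k)
= 58025

58025


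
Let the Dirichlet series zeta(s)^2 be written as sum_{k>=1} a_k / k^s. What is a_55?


The Dirichlet convolution of the constant function 1 with itself gives (1 * 1)(k) = sum_{d | k} 1 = d(k), the number of positive divisors of k.
Since zeta(s) = sum_{k>=1} 1/k^s, we have zeta(s)^2 = sum_{k>=1} d(k)/k^s, so a_k = d(k).
For k = 55: the divisors are 1, 5, 11, 55.
Count = 4.

4


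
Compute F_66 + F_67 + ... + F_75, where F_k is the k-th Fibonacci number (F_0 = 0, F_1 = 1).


Use the identity sum_{k=0}^{N} F_k = F_{N+2} - 1 (which follows from F_{k+2} - F_{k+1} = F_k). Then
sum_{k=66}^{75} F_k = (F_{77} - 1) - (F_{67} - 1) = F_{77} - F_{67}.
Computing: F_{77} = 5527939700884757, F_{67} = 44945570212853, so
Sum = 5527939700884757 - 44945570212853 = 5482994130671904.

5482994130671904


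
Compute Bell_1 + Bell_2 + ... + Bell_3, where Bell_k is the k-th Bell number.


Recall Bell_k counts set partitions of a k-set (with Bell_0 = 1 by convention).
Bell_1 through Bell_3: 1, 2, 5
Sum = 1 + 2 + 5 = 8.

8


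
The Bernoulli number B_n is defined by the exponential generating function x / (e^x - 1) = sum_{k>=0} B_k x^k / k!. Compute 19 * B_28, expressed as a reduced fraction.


Bernoulli numbers can also be computed recursively via B_0 = 1 and sum_{j=0}^{m} C(m+1, j) B_j = 0 for m >= 1. Odd-index Bernoulli numbers vanish for k >= 3.
Computing B_28 = -23749461029/870, so 19 * B_28 = 19 * -23749461029/870 = -451239759551/870.

-451239759551/870


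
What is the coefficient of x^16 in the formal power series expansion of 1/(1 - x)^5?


The negative binomial / multiset identity is
1/(1 - x)^r = sum_{k>=0} C(k + r - 1, r - 1) x^k.
Here r = 5 and k = 16, so the coefficient is
C(16 + 4, 4) = C(20, 4)
= 4845

4845


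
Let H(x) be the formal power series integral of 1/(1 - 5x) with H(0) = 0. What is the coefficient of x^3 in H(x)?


1/(1 - 5x) = sum_{k>=0} 5^k x^k. Integrating termwise with H(0) = 0:
H(x) = sum_{k>=0} 5^k x^(k+1) / (k+1) = sum_{m>=1} 5^(m-1) x^m / m.
For m = 3: 5^2/3 = 25/3 = 25/3.

25/3


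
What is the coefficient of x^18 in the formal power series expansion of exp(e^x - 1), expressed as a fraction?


exp(e^x - 1) is the exponential generating function for the Bell numbers Bell_k: exp(e^x - 1) = sum_{k>=0} Bell_k x^k / k!.
So the coefficient of x^18 in exp(e^x - 1) is Bell_18 / 18!.
Computing: Bell_18 = 682076806159 and 18! = 6402373705728000, giving
682076806159/6402373705728000 = 97439543737/914624815104000.

97439543737/914624815104000


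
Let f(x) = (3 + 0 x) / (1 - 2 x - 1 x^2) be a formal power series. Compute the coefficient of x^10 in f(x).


Write f(x) = sum_{k>=0} a_k x^k. Multiplying both sides by 1 - 2 x - 1 x^2 gives
(1 - 2 x - 1 x^2) sum_{k>=0} a_k x^k = 3 + 0 x.
Matching coefficients:
 x^0: a_0 = 3
 x^1: a_1 - 2 a_0 = 0  =>  a_1 = 2*3 + 0 = 6
 x^k (k >= 2): a_k = 2 a_{k-1} + 1 a_{k-2}.
Iterating: a_2 = 15, a_3 = 36, a_4 = 87, a_5 = 210, a_6 = 507, a_7 = 1224, a_8 = 2955, a_9 = 7134, a_10 = 17223.
So the coefficient of x^10 is 17223.

17223


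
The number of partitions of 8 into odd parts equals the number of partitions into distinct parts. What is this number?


Computing partitions of 8 into odd parts (1, 3, 5, ...):
Using the generating function prod_{k>=0} 1/(1-x^(2k+1)),
the count is 6

6


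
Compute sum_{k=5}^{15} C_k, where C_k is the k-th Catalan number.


C_5 through C_15: 42, 132, 429, 1430, 4862, 16796, 58786, 208012, 742900, 2674440, 9694845
Sum = 42 + 132 + 429 + 1430 + 4862 + 16796 + 58786 + 208012 + 742900 + 2674440 + 9694845
= 13402674

13402674


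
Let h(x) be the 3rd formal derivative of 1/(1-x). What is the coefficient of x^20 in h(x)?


Differentiating 3 times: d^3/dx^3 [1/(1-x)] = 3!/(1-x)^4.
The expansion 1/(1-x)^4 = sum_{k>=0} C(k+3, 3) x^k, so the coefficient of x^n in 3!/(1-x)^4 is 3! * C(n+3, 3).
For n = 20: 6 * C(23, 3) = 6 * 1771 = 10626

10626


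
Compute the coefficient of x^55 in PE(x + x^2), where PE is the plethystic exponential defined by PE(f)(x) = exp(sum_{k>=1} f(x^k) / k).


With f(x) = x + x^2, the exponent is sum_{k>=1} (x^k + x^(2k)) / k = -ln(1 - x) - ln(1 - x^2). Exponentiating:
PE(x + x^2) = 1 / ((1 - x)(1 - x^2)).
This is the generating function for partitions of n into parts of size 1 or 2. The number of 2's can be any j in 0..27, and the rest are 1's, so
[x^55] = floor(55/2) + 1 = 28.

28


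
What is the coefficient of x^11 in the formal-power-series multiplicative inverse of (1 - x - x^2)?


Let the inverse be f(x) = sum_{k>=0} a_k x^k. From f(x) * (1 - x - x^2) = 1 and matching coefficients:
 x^0: a_0 = 1.
 x^1: a_1 - a_0 = 0, so a_1 = 1.
 x^k (k >= 2): a_k - a_{k-1} - a_{k-2} = 0, i.e. a_k = a_{k-1} + a_{k-2}.
This is the Fibonacci-type recurrence shifted so that a_0 = a_1 = 1.
Iterating: a_0=1, a_1=1, a_2=2, a_3=3, a_4=5, a_5=8, a_6=13, a_7=21, a_8=34, a_9=55, ...
a_11 = 144.

144


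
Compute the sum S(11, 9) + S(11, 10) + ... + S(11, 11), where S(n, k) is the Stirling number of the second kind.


By definition, S(n, k) counts partitions of an n-set into exactly k nonempty blocks.
Computing row n = 11 for k = 9..11:
S(11, k): 1155, 55, 1
Sum = 1211.

1211


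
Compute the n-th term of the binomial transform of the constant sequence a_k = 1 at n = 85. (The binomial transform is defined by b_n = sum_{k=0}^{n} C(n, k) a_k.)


With a_k = 1 for all k, b_n = sum_{k=0}^{n} C(n, k) = 2^n by the binomial theorem.
For n = 85: 2^85 = 38685626227668133590597632.

38685626227668133590597632


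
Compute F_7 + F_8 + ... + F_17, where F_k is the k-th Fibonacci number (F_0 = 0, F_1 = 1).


Use the identity sum_{k=0}^{N} F_k = F_{N+2} - 1 (which follows from F_{k+2} - F_{k+1} = F_k). Then
sum_{k=7}^{17} F_k = (F_{19} - 1) - (F_{8} - 1) = F_{19} - F_{8}.
Computing: F_{19} = 4181, F_{8} = 21, so
Sum = 4181 - 21 = 4160.

4160


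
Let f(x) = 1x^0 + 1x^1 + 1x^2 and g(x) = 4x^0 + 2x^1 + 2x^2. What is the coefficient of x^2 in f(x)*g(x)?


Cauchy product at x^2:
1*2 + 1*2 + 1*4
= 8

8


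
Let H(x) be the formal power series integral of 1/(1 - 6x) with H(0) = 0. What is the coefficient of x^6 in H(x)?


1/(1 - 6x) = sum_{k>=0} 6^k x^k. Integrating termwise with H(0) = 0:
H(x) = sum_{k>=0} 6^k x^(k+1) / (k+1) = sum_{m>=1} 6^(m-1) x^m / m.
For m = 6: 6^5/6 = 7776/6 = 1296.

1296


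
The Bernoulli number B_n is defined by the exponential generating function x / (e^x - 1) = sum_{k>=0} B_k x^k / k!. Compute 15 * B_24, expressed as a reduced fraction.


Bernoulli numbers can also be computed recursively via B_0 = 1 and sum_{j=0}^{m} C(m+1, j) B_j = 0 for m >= 1. Odd-index Bernoulli numbers vanish for k >= 3.
Computing B_24 = -236364091/2730, so 15 * B_24 = 15 * -236364091/2730 = -236364091/182.

-236364091/182


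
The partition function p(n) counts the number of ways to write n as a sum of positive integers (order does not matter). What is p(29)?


Using the generating function prod_{k>=1} 1/(1-x^k), we compute p(29).
By dynamic programming over parts 1 through 29:
p(29) = 4565

4565


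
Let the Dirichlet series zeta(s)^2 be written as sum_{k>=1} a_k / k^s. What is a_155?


The Dirichlet convolution of the constant function 1 with itself gives (1 * 1)(k) = sum_{d | k} 1 = d(k), the number of positive divisors of k.
Since zeta(s) = sum_{k>=1} 1/k^s, we have zeta(s)^2 = sum_{k>=1} d(k)/k^s, so a_k = d(k).
For k = 155: the divisors are 1, 5, 31, 155.
Count = 4.

4


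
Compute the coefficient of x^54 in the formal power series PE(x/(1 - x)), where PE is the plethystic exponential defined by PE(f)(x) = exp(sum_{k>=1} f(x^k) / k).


For f(x) = x/(1 - x) we have
sum_{k>=1} f(x^k) / k = sum_{k>=1} (1/k) * x^k / (1 - x^k) = sum_{k, m >= 1} x^(k m) / k,
which after exponentiating simplifies to
PE(x/(1 - x)) = prod_{k>=1} 1 / (1 - x^k).
This is the generating function for the partition function p(n), so the coefficient of x^54 is p(54).
Computing p(54) by dynamic programming over parts 1, 2, ..., 54: p(54) = 386155.

386155


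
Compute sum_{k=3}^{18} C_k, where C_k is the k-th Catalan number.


C_3 through C_18: 5, 14, 42, 132, 429, 1430, 4862, 16796, 58786, 208012, 742900, 2674440, 9694845, 35357670, 129644790, 477638700
Sum = 5 + 14 + 42 + 132 + 429 + 1430 + 4862 + 16796 + 58786 + 208012 + 742900 + 2674440 + 9694845 + 35357670 + 129644790 + 477638700
= 656043853

656043853


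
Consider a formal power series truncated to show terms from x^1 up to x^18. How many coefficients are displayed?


From x^1 to x^18 inclusive, the count is 18 - 1 + 1 = 18.

18


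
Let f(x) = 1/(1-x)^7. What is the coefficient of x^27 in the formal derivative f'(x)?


Differentiate: d/dx [ 1/(1-x)^r ] = r / (1-x)^(r+1).
Here r = 7, so f'(x) = 7 / (1-x)^8.
The expansion of 1/(1-x)^(r+1) has coefficient of x^n equal to C(n+r, r).
So the coefficient of x^27 in f'(x) is
7 * C(34, 7) = 7 * 5379616 = 37657312

37657312


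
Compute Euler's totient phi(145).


phi(n) counts integers in [1, n] coprime to n. Using the multiplicative formula phi(n) = n * prod_{p | n} (1 - 1/p):
145 = 5 * 29, so
phi(145) = 145 * (1 - 1/5) * (1 - 1/29) = 112.

112


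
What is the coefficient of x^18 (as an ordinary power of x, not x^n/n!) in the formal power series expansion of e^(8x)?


The exponential series is e^y = sum_{k>=0} y^k / k!. Substituting y = 8x gives
e^(8x) = sum_{k>=0} 8^k x^k / k!.
So the coefficient of x^n is a^n/n! with a = 8, n = 18:
8^18 / 18! = 18014398509481984/6402373705728000 = 274877906944/97692469875

274877906944/97692469875


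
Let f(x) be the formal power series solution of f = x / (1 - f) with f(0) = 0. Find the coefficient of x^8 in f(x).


Apply Lagrange inversion: f = x * phi(f) with phi(t) = 1/(1 - t), so
[x^n] f = (1/n) [t^(n-1)] phi(t)^n = (1/n) [t^(n-1)] (1 - t)^(-n) = (1/n) C(2n - 2, n - 1) = C_{n-1}.
For n = 8: C_7 = C(14, 7) / 8 = 3432/8 = 429 = 429.

429


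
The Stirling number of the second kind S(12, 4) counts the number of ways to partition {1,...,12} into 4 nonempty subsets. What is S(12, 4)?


Using the explicit formula S(n,k) = (1/k!) sum_{j=0}^{k} (-1)^(k-j) C(k,j) j^n:
S(12, 4) = 611501
Equivalently, S(n,k) is n! times the coefficient of x^n in the EGF (e^x - 1)^k / k!.

611501


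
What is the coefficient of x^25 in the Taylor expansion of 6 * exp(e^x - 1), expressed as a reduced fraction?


exp(e^x - 1) = sum_{k>=0} Bell_k x^k / k!, where Bell_k is the k-th Bell number.
So the coefficient of x^25 is 6 * Bell_25 / 25!.
Computing: Bell_25 = 4638590332229999353 and 25! = 15511210043330985984000000, giving
6 * 4638590332229999353/15511210043330985984000000 = 356814640940769181/198861667222192128000000.

356814640940769181/198861667222192128000000


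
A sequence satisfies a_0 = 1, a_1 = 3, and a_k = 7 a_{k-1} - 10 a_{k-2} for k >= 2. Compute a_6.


The characteristic equation is t^2 - 7 t + 10 = 0, with roots r_1 = 5 and r_2 = 2 (so c_1 = r_1 + r_2, c_2 = -r_1 r_2 as required).
One can use the closed form a_n = A r_1^n + B r_2^n, but direct iteration is more reliable:
a_0 = 1, a_1 = 3, a_2 = 11, a_3 = 47, a_4 = 219, a_5 = 1063, a_6 = 5251.
So a_6 = 5251.

5251


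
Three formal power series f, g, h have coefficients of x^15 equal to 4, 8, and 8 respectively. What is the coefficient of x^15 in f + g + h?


Series addition is componentwise:
4 + 8 + 8
= 20

20


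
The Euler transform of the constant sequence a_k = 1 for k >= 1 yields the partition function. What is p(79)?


The Euler transform converts the sequence a_k = 1 into the number of integer partitions.
Using the recurrence or dynamic programming:
p(79) = 13848650

13848650


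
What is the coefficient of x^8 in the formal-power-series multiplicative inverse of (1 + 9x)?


The inverse is 1/(1 + 9x). Apply the geometric identity 1/(1 - y) = sum_{k>=0} y^k with y = -9x:
1/(1 + 9x) = sum_{k>=0} (-9)^k x^k.
So the coefficient of x^8 is (-9)^8 = 43046721.

43046721


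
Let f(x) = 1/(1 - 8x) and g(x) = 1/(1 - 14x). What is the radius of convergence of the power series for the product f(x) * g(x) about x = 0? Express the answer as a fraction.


The radius of 1/(1 - 8x) is 1/8 (nearest singularity at x = 1/8), and the radius of 1/(1 - 14x) is 1/14.
The product f(x)*g(x) = 1/((1 - 8x)(1 - 14x)) has singularities at both 1/8 and 1/14, so its radius of convergence is the distance to the nearest one:
min(1/8, 1/14) = 1/14.

1/14


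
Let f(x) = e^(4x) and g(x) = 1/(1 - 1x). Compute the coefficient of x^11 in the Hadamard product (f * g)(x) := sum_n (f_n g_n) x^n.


Expanding: f_k = 4^k/k! (from e^(4x)) and g_k = 1^k (from 1/(1 - 1x)). So the Hadamard coefficient (f * g)_k = 4^k 1^k / k! = (4)^k / k!.
For k = 11: 4^11/11! = 4194304/39916800 = 16384/155925.

16384/155925


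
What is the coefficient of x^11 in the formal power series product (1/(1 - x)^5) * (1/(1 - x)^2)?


Combine the factors: (1/(1 - x)^5) * (1/(1 - x)^2) = 1/(1 - x)^7.
Then use 1/(1 - x)^r = sum_{k>=0} C(k + r - 1, r - 1) x^k with r = 7 and k = 11:
C(17, 6) = 12376.

12376


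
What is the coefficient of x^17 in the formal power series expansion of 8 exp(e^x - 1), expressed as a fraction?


exp(e^x - 1) is the exponential generating function for the Bell numbers Bell_k: exp(e^x - 1) = sum_{k>=0} Bell_k x^k / k!.
So the coefficient of x^17 in 8 exp(e^x - 1) is 8 Bell_17 / 17!.
Computing: Bell_17 = 82864869804 and 17! = 355687428096000, giving
8 * 82864869804/355687428096000 = 255755771/137225088000.

255755771/137225088000


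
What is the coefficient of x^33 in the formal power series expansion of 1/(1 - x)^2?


The negative binomial / multiset identity is
1/(1 - x)^r = sum_{k>=0} C(k + r - 1, r - 1) x^k.
Here r = 2 and k = 33, so the coefficient is
C(33 + 1, 1) = C(34, 1)
= 34

34


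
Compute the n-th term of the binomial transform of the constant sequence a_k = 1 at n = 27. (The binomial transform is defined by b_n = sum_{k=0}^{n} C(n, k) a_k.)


With a_k = 1 for all k, b_n = sum_{k=0}^{n} C(n, k) = 2^n by the binomial theorem.
For n = 27: 2^27 = 134217728.

134217728


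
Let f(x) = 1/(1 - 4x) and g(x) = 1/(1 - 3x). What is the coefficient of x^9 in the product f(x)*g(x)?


The coefficient of x^n in f*g is the Cauchy product: sum_{k=0}^{n} a^k * b^(n-k).
With a=4, b=3, n=9:
sum_{k=0}^{9} 4^k * 3^(9-k)
= 989527

989527


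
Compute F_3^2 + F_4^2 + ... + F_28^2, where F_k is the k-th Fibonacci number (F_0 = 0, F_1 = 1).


There is a standard identity sum_{k=0}^{N} F_k^2 = F_N * F_{N+1} (proved inductively from the telescoping relation F_k^2 = F_k F_{k+1} - F_{k-1} F_k). Then
sum_{k=3}^{28} F_k^2 = F_28 F_29 - F_2 F_3.
Computing: F_28 = 317811, F_29 = 514229, F_2 = 1, F_3 = 2.
Sum = 317811 * 514229 - 1 * 2 = 163427632717.

163427632717


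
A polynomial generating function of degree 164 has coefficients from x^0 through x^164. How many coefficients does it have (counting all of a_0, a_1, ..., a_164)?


A polynomial of degree 164 takes the form a_0 + a_1 x + ... + a_164 x^164.
The number of coefficients is 164 + 1 = 165.

165


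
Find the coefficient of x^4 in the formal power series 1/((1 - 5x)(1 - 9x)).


By partial fractions or Cauchy convolution:
The coefficient equals sum_{k=0}^{4} 5^k * 9^(4-k).
= 13981

13981


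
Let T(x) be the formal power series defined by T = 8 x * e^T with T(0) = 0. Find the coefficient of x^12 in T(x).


Apply the Lagrange inversion formula: if T = 8 x * phi(T) with phi(t) = e^t, then
[x^n] T = 8^n * (1/n) [t^(n-1)] phi(t)^n = 8^n * (1/n) [t^(n-1)] e^(n t) = 8^n * (1/n) * n^(n-1) / (n-1)! = 8^n * n^(n-1) / n!.
When c = 1 this is the Cayley count of rooted labeled trees on n vertices, divided by n!.
For n = 12: 8^12 * 12^11 / 12! = 68719476736 * 743008370688/479001600 = 205195258022068224/1925.

205195258022068224/1925


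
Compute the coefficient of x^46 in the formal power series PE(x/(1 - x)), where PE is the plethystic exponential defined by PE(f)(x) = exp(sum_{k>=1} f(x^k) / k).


For f(x) = x/(1 - x) we have
sum_{k>=1} f(x^k) / k = sum_{k>=1} (1/k) * x^k / (1 - x^k) = sum_{k, m >= 1} x^(k m) / k,
which after exponentiating simplifies to
PE(x/(1 - x)) = prod_{k>=1} 1 / (1 - x^k).
This is the generating function for the partition function p(n), so the coefficient of x^46 is p(46).
Computing p(46) by dynamic programming over parts 1, 2, ..., 46: p(46) = 105558.

105558


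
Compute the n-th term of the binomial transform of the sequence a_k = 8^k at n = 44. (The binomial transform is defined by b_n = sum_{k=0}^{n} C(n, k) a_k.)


With a_k = 8^k, b_n = sum_{k=0}^{n} C(n, k) 8^k = (1 + 8)^n by the binomial theorem.
For n = 44: (1 + 8)^44 = 9^44 = 969773729787523602876821942164080815560161.

969773729787523602876821942164080815560161


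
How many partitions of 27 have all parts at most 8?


Using the generating function (1-x)^(-1)(1-x^2)^(-1)...(1-x^8)^(-1),
the coefficient of x^27 counts these restricted partitions.
Result = 1527

1527


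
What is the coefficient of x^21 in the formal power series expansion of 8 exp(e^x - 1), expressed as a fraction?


exp(e^x - 1) is the exponential generating function for the Bell numbers Bell_k: exp(e^x - 1) = sum_{k>=0} Bell_k x^k / k!.
So the coefficient of x^21 in 8 exp(e^x - 1) is 8 Bell_21 / 21!.
Computing: Bell_21 = 474869816156751 and 21! = 51090942171709440000, giving
8 * 474869816156751/51090942171709440000 = 158289938718917/2128789257154560000.

158289938718917/2128789257154560000


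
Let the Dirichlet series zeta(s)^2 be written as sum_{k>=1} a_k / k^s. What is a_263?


The Dirichlet convolution of the constant function 1 with itself gives (1 * 1)(k) = sum_{d | k} 1 = d(k), the number of positive divisors of k.
Since zeta(s) = sum_{k>=1} 1/k^s, we have zeta(s)^2 = sum_{k>=1} d(k)/k^s, so a_k = d(k).
For k = 263: the divisors are 1, 263.
Count = 2.

2


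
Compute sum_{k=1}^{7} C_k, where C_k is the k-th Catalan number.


C_1 through C_7: 1, 2, 5, 14, 42, 132, 429
Sum = 1 + 2 + 5 + 14 + 42 + 132 + 429
= 625

625


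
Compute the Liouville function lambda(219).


The Liouville function is lambda(k) = (-1)^Omega(k), where Omega(k) counts the prime factors of k with multiplicity.
Factoring: 219 = 3 * 73, so Omega(219) = 2.
lambda(219) = (-1)^2 = 1.

1


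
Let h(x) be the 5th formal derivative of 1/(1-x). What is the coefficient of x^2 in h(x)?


Differentiating 5 times: d^5/dx^5 [1/(1-x)] = 5!/(1-x)^6.
The expansion 1/(1-x)^6 = sum_{k>=0} C(k+5, 5) x^k, so the coefficient of x^n in 5!/(1-x)^6 is 5! * C(n+5, 5).
For n = 2: 120 * C(7, 5) = 120 * 21 = 2520

2520


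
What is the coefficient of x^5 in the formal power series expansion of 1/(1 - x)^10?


The negative binomial / multiset identity is
1/(1 - x)^r = sum_{k>=0} C(k + r - 1, r - 1) x^k.
Here r = 10 and k = 5, so the coefficient is
C(5 + 9, 9) = C(14, 9)
= 2002

2002
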